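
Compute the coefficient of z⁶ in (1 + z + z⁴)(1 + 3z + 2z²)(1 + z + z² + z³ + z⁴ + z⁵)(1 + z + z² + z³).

(1 + z + z⁴) has coefficients 1,1,0,0,1 for degrees 0…4.
(1 + 3z + 2z²) has coefficients 1,3,2,0,0,0,0 for degrees 0…6.
Multiplying by (1 + z + z² + z³ + z⁴ + z⁵) gives running coefficients 1,4,6,6,6,6,5 for degrees 0…6.
Finally multiplying by (1 + z + z² + z³), the product of all factors after the first has coefficients 1,5,11,17,22,24,23 for degrees 0…6.
[z⁶] = 1·23 + 1·24 + 1·11 = 58.

58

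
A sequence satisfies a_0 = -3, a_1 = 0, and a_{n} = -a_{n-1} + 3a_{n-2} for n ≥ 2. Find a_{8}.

The ordinary generating function has denominator 1 + q - 3q^2.
Iterating the recurrence: a_0,…,a_{8} = -3, 0, -9, 9, -36, 63, -171, 360, -873.

-873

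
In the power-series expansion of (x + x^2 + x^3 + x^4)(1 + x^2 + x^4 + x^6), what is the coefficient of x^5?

(x + x^2 + x^3 + x^4) has coefficients 0,1,1,1,1 for degrees 0…4.
(1 + x^2 + x^4 + x^6) has coefficients 1,0,1,0,1,0 for degrees 0…5.
[x^5] = 1·1 + 1·0 + 1·1 + 1·0 = 2.

2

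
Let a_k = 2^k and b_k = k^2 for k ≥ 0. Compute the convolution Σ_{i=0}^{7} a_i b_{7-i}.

685

This is [x^7] in the product of the two ordinary generating functions.
Σ = 1·49 + 2·36 + 4·25 + 8·16 + 16·9 + 32·4 + 64·1 + 128·0 = 685.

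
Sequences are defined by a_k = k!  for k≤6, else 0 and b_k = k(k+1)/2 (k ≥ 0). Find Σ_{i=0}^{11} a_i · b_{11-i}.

The convolution is the x^11 coefficient of A(x)B(x).
Σ = 1·66 + 1·55 + 2·45 + 6·36 + 24·28 + 120·21 + 720·15 + 0·10 + 0·6 + 0·3 + 0·1 + 0·0 = 14419.

14419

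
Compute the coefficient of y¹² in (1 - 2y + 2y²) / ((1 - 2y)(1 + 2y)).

6144

The denominator gives the recurrence a_n = 4a_(n−2) for n ≥ 3; the numerator fixes a_0 = 1, a_1 = -2, a_2 = 6.
Iterating: 1, -2, 6, -8, 24, -32, 96, -128, 384, -512, 1536, -2048, 6144, so a_12 = 6144.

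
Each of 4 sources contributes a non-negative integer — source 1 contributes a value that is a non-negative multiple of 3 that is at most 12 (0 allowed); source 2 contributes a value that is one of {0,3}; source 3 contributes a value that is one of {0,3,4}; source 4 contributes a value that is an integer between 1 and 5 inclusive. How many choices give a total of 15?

The generating function for the choices is (1 + q³ + q⁶ + q⁹ + q¹²)·(1 + q³)·(1 + q³ + q⁴)·(q + q² + q³ + q⁴ + q⁵); the count is [q¹⁵].
(1 + q³ + q⁶ + q⁹ + q¹²) has coefficients 1,0,0,1,0,0,1,0,0,1,0,0,1 for degrees 0…12.
(1 + q³) has coefficients 1,0,0,1,0,0,0,0,0,0,0,0,0,0,0,0 for degrees 0…15.
Multiplying by (1 + q³ + q⁴) gives running coefficients 1,0,0,2,1,0,1,1,0,0,0,0,0,0,0,0 for degrees 0…15.
Finally multiplying by (q + q² + q³ + q⁴ + q⁵), the product of all factors after the first has coefficients 0,1,1,1,3,4,3,4,5,3,2,2,1,0,0,0 for degrees 0…15.
[q¹⁵] = 1·0 + 1·1 + 1·3 + 1·3 + 1·1 = 8.

8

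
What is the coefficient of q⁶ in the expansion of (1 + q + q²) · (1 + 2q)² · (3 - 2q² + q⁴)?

1

(1 + q + q²) has coefficients 1,1,1 for degrees 0…2.
(1 + 2q)² has coefficients 1,4,4,0,0,0,0 for degrees 0…6.
Finally multiplying by (3 - 2q² + q⁴), the product of all factors after the first has coefficients 3,12,10,-8,-7,4,4 for degrees 0…6.
[q⁶] = 1·4 + 1·4 + 1·(-7) = 1.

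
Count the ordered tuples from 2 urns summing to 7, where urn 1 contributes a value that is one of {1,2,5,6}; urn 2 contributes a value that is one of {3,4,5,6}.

2

The generating function for the choices is (q + q² + q⁵ + q⁶)·(q³ + q⁴ + q⁵ + q⁶); the count is [q⁷].
(q + q² + q⁵ + q⁶) has coefficients 0,1,1,0,0,1,1 for degrees 0…6.
(q³ + q⁴ + q⁵ + q⁶) has coefficients 0,0,0,1,1,1,1,0 for degrees 0…7.
[q⁷] = 1·1 + 1·1 + 1·0 + 1·0 = 2.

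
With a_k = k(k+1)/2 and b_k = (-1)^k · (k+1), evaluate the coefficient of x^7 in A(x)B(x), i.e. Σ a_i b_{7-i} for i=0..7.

10

The convolution is the t^7 coefficient of A(t)B(t).
Σ = 0·(-8) + 1·7 + 3·(-6) + 6·5 + 10·(-4) + 15·3 + 21·(-2) + 28·1 = 10.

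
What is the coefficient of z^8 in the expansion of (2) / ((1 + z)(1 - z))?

The denominator gives the recurrence a_n = a_(n−2) for n ≥ 2; the numerator fixes a_0 = 2, a_1 = 0.
Iterating: 2, 0, 2, 0, 2, 0, 2, 0, 2, so a_8 = 2.

2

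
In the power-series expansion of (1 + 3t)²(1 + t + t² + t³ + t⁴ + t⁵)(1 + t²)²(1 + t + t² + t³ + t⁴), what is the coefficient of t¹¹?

(1 + 3t)² has coefficients 1,6,9 for degrees 0…2.
(1 + t + t² + t³ + t⁴ + t⁵) has coefficients 1,1,1,1,1,1,0,0,0,0,0,0 for degrees 0…11.
Multiplying by (1 + t²)² gives running coefficients 1,1,3,3,4,4,3,3,1,1,0,0 for degrees 0…11.
Finally multiplying by (1 + t + t² + t³ + t⁴), the product of all factors after the first has coefficients 1,2,5,8,12,15,17,17,15,12,8,5 for degrees 0…11.
[t¹¹] = 1·5 + 6·8 + 9·12 = 161.

161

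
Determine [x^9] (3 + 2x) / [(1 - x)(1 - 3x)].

108254

Partial fractions give a closed form: a_n = (-5/2)·1^n + (11/2)·3^n.
At n = 9: a_9 = 108254.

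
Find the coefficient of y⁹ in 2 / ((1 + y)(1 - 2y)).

682

Partial fractions give a closed form: a_n = (2/3)·(-1)^n + (4/3)·2^n.
At n = 9: a_9 = 682.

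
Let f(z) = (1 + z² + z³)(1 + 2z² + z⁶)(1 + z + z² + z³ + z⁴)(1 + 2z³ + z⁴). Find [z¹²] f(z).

18

(1 + z² + z³) has coefficients 1,0,1,1 for degrees 0…3.
(1 + 2z² + z⁶) has coefficients 1,0,2,0,0,0,1,0,0,0,0,0,0 for degrees 0…12.
Multiplying by (1 + z + z² + z³ + z⁴) gives running coefficients 1,1,3,3,3,2,3,1,1,1,1,0,0 for degrees 0…12.
Finally multiplying by (1 + 2z³ + z⁴), the product of all factors after the first has coefficients 1,1,3,5,6,9,12,10,8,9,6,3,3 for degrees 0…12.
[z¹²] = 1·3 + 1·6 + 1·9 = 18.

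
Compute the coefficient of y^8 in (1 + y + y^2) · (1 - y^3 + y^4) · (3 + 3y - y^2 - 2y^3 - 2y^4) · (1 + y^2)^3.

(1 + y + y^2) has coefficients 1,1,1 for degrees 0…2.
(1 - y^3 + y^4) has coefficients 1,0,0,-1,1,0,0,0,0 for degrees 0…8.
Multiplying by (3 + 3y - y^2 - 2y^3 - 2y^4) gives running coefficients 3,3,-1,-5,-2,4,1,0,-2 for degrees 0…8.
Finally multiplying by (1 + y^2)^3, the product of all factors after the first has coefficients 3,3,8,4,4,-2,-5,0,-6 for degrees 0…8.
[y^8] = 1·(-6) + 1·0 + 1·(-5) = -11.

-11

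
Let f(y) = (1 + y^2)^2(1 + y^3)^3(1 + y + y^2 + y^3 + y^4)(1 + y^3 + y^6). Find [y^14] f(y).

(1 + y^2)^2 has coefficients 1,0,2,0,1 for degrees 0…4.
(1 + y^3)^3 has coefficients 1,0,0,3,0,0,3,0,0,1,0,0,0,0,0 for degrees 0…14.
Multiplying by (1 + y + y^2 + y^3 + y^4) gives running coefficients 1,1,1,4,4,3,6,6,3,4,4,1,1,1,0 for degrees 0…14.
Finally multiplying by (1 + y^3 + y^6), the product of all factors after the first has coefficients 1,1,1,5,5,4,11,11,7,14,14,7,11,11,4 for degrees 0…14.
[y^14] = 1·4 + 2·11 + 1·14 = 40.

40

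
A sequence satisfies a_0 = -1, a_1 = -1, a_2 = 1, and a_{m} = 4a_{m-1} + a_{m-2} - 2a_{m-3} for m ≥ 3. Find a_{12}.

The ordinary generating function has denominator 1 - 4x - x^2 + 2x^3.
Iterating the recurrence: a_0,…,a_{12} = -1, -1, 1, 5, 23, 95, 393, 1621, 6687, 27583, 113777, 469317, 1935879.

1935879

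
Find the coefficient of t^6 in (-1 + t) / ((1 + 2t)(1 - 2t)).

-64

The denominator gives the recurrence a_n = 4a_(n−2) for n ≥ 2; the numerator fixes a_0 = -1, a_1 = 1.
Iterating: -1, 1, -4, 4, -16, 16, -64, so a_6 = -64.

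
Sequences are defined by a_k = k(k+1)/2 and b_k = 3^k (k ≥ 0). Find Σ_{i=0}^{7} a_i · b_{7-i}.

2440

This is [x^7] in the product of the two ordinary generating functions.
Σ = 0·2187 + 1·729 + 3·243 + 6·81 + 10·27 + 15·9 + 21·3 + 28·1 = 2440.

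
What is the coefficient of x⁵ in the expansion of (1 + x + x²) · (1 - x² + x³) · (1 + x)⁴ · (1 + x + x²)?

17

(1 + x + x²) has coefficients 1,1,1 for degrees 0…2.
(1 - x² + x³) has coefficients 1,0,-1,1,0,0 for degrees 0…5.
Multiplying by (1 + x)⁴ gives running coefficients 1,4,5,1,-1,2 for degrees 0…5.
Finally multiplying by (1 + x + x²), the product of all factors after the first has coefficients 1,5,10,10,5,2 for degrees 0…5.
[x⁵] = 1·2 + 1·5 + 1·10 = 17.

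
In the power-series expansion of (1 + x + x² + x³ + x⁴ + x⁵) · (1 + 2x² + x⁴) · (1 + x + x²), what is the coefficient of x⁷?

(1 + x + x² + x³ + x⁴ + x⁵) has coefficients 1,1,1,1,1,1 for degrees 0…5.
(1 + 2x² + x⁴) has coefficients 1,0,2,0,1,0,0,0 for degrees 0…7.
Finally multiplying by (1 + x + x²), the product of all factors after the first has coefficients 1,1,3,2,3,1,1,0 for degrees 0…7.
[x⁷] = 1·0 + 1·1 + 1·1 + 1·3 + 1·2 + 1·3 = 10.

10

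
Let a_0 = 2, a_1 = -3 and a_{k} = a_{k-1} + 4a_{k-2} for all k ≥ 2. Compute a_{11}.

The ordinary generating function has denominator 1 - y - 4y^2.
Iterating the recurrence: a_0,…,a_{11} = 2, -3, 5, -7, 13, -15, 37, -23, 125, 33, 533, 665.

665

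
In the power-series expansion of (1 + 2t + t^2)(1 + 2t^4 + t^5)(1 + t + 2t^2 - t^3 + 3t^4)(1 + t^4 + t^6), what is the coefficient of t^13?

26

(1 + 2t + t^2) has coefficients 1,2,1 for degrees 0…2.
(1 + 2t^4 + t^5) has coefficients 1,0,0,0,2,1,0,0,0,0,0,0,0,0 for degrees 0…13.
Multiplying by (1 + t + 2t^2 - t^3 + 3t^4) gives running coefficients 1,1,2,-1,5,3,5,0,5,3,0,0,0,0 for degrees 0…13.
Finally multiplying by (1 + t^4 + t^6), the product of all factors after the first has coefficients 1,1,2,-1,6,4,8,0,12,5,10,3,10,3 for degrees 0…13.
[t^13] = 1·3 + 2·10 + 1·3 = 26.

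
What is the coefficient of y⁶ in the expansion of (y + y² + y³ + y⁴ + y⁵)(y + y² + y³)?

3

(y + y² + y³ + y⁴ + y⁵) has coefficients 0,1,1,1,1,1 for degrees 0…5.
(y + y² + y³) has coefficients 0,1,1,1,0,0,0 for degrees 0…6.
[y⁶] = 1·0 + 1·0 + 1·1 + 1·1 + 1·1 = 3.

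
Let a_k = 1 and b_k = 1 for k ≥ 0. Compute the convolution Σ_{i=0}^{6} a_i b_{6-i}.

This is [x^6] in the product of the two ordinary generating functions.
Σ = 1·1 + 1·1 + 1·1 + 1·1 + 1·1 + 1·1 + 1·1 = 7.

7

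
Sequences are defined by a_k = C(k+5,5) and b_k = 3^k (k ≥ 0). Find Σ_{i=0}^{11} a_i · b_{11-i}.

2014032

Write out a_i and b_{11-i} for i = 0,…,11 and sum the products.
Σ = 1·177147 + 6·59049 + 21·19683 + 56·6561 + 126·2187 + 252·729 + 462·243 + 792·81 + 1287·27 + 2002·9 + 3003·3 + 4368·1 = 2014032.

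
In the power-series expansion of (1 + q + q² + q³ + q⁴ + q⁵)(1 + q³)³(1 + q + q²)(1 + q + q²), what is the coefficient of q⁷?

(1 + q + q² + q³ + q⁴ + q⁵) has coefficients 1,1,1,1,1,1 for degrees 0…5.
(1 + q³)³ has coefficients 1,0,0,3,0,0,3,0 for degrees 0…7.
Multiplying by (1 + q + q²) gives running coefficients 1,1,1,3,3,3,3,3 for degrees 0…7.
Finally multiplying by (1 + q + q²), the product of all factors after the first has coefficients 1,2,3,5,7,9,9,9 for degrees 0…7.
[q⁷] = 1·9 + 1·9 + 1·9 + 1·7 + 1·5 + 1·3 = 42.

42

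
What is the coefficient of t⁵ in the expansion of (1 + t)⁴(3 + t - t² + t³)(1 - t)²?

8

(1 + t)⁴ has coefficients 1,4,6,4,1 for degrees 0…4.
(3 + t - t² + t³) has coefficients 3,1,-1,1,0,0 for degrees 0…5.
Finally multiplying by (1 - t)², the product of all factors after the first has coefficients 3,-5,0,4,-3,1 for degrees 0…5.
[t⁵] = 1·1 + 4·(-3) + 6·4 + 4·0 + 1·(-5) = 8.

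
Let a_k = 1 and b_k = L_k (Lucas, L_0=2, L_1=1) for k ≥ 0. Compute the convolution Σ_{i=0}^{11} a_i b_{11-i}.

520

This is [x^11] in the product of the two ordinary generating functions.
Σ = 1·199 + 1·123 + 1·76 + 1·47 + 1·29 + 1·18 + 1·11 + 1·7 + 1·4 + 1·3 + 1·1 + 1·2 = 520.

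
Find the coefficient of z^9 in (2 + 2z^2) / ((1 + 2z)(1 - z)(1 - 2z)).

Partial fractions give a closed form: a_n = (5/6)·(-2)^n + (-4/3)·1^n + (5/2)·2^n.
At n = 9: a_9 = 852.

852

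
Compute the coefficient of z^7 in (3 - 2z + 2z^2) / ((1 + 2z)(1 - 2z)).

The denominator gives the recurrence a_n = 4a_(n−2) for n ≥ 3; the numerator fixes a_0 = 3, a_1 = -2, a_2 = 14.
Iterating: 3, -2, 14, -8, 56, -32, 224, -128, so a_7 = -128.

-128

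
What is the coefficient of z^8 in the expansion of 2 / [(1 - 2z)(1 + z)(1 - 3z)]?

The denominator gives the recurrence a_n = 4a_(n−1) − a_(n−2) − 6a_(n−3) for n ≥ 3; the numerator fixes a_0 = 2, a_1 = 8, a_2 = 30.
Iterating: 2, 8, 30, 100, 322, 1008, 3110, 9500, 28842, so a_8 = 28842.

28842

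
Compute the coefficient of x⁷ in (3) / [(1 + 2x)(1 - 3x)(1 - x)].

5802

Partial fractions give a closed form: a_n = (4/5)·(-2)^n + (27/10)·3^n + (-1/2)·1^n.
At n = 7: a_7 = 5802.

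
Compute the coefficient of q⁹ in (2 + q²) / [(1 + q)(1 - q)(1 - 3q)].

Partial fractions give a closed form: a_n = (3/8)·(-1)^n + (-3/4)·1^n + (19/8)·3^n.
At n = 9: a_9 = 46746.

46746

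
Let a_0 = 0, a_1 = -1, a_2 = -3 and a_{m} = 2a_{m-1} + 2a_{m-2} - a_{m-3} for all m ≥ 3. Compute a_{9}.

-2584

The ordinary generating function has denominator 1 - 2y - 2y^2 + y^3.
Iterating the recurrence: a_0,…,a_{9} = 0, -1, -3, -8, -21, -55, -144, -377, -987, -2584.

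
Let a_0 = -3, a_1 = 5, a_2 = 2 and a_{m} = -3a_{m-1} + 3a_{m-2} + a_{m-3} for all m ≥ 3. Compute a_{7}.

The ordinary generating function has denominator 1 + 3y - 3y^2 - y^3.
Iterating the recurrence: a_0,…,a_{7} = -3, 5, 2, 6, -7, 41, -138, 530.

530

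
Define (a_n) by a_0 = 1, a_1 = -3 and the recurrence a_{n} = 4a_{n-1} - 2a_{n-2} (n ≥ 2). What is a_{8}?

The ordinary generating function has denominator 1 - 4z + 2z^2.
Iterating the recurrence: a_0,…,a_{8} = 1, -3, -14, -50, -172, -588, -2008, -6856, -23408.

-23408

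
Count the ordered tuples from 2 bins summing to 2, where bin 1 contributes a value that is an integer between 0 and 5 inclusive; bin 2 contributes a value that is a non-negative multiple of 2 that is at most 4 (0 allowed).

The generating function for the choices is (1 + z + z² + z³ + z⁴ + z⁵)·(1 + z² + z⁴); the count is [z²].
(1 + z + z² + z³ + z⁴ + z⁵) has coefficients 1,1,1 for degrees 0…2.
(1 + z² + z⁴) has coefficients 1,0,1 for degrees 0…2.
[z²] = 1·1 + 1·0 + 1·1 = 2.

2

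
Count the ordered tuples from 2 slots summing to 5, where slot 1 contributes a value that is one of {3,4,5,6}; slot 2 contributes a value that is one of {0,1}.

The generating function for the choices is (t³ + t⁴ + t⁵ + t⁶)·(1 + t); the count is [t⁵].
(t³ + t⁴ + t⁵ + t⁶) has coefficients 0,0,0,1,1,1 for degrees 0…5.
(1 + t) has coefficients 1,1,0,0,0,0 for degrees 0…5.
[t⁵] = 1·0 + 1·1 + 1·1 = 2.

2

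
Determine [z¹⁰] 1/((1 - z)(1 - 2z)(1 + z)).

Partial fractions give a closed form: a_n = (-1/2)·1^n + (4/3)·2^n + (1/6)·(-1)^n.
At n = 10: a_10 = 1365.

1365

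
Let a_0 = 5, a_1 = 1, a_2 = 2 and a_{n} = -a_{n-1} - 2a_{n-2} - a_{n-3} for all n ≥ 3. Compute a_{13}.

The ordinary generating function has denominator 1 + x + 2x^2 + x^3.
Iterating the recurrence: a_0,…,a_{13} = 5, 1, 2, -9, 4, 12, -11, -17, 27, 18, -55, -8, 100, -29.

-29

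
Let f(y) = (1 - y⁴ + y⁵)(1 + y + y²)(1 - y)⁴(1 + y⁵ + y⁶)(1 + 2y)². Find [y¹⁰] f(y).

7

(1 - y⁴ + y⁵) has coefficients 1,0,0,0,-1,1 for degrees 0…5.
(1 + y + y²) has coefficients 1,1,1,0,0,0,0,0,0,0,0 for degrees 0…10.
Multiplying by (1 - y)⁴ gives running coefficients 1,-3,3,-2,3,-3,1,0,0,0,0 for degrees 0…10.
Multiplying by (1 + y⁵ + y⁶) gives running coefficients 1,-3,3,-2,3,-2,-1,0,1,1,0 for degrees 0…10.
Finally multiplying by (1 + 2y)², the product of all factors after the first has coefficients 1,1,-5,-2,7,2,3,-12,-3,5,8 for degrees 0…10.
[y¹⁰] = 1·8 − 1·3 + 1·2 = 7.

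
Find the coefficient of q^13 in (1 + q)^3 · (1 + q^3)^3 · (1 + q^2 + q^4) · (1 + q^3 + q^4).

47

(1 + q)^3 has coefficients 1,3,3,1 for degrees 0…3.
(1 + q^3)^3 has coefficients 1,0,0,3,0,0,3,0,0,1,0,0,0,0 for degrees 0…13.
Multiplying by (1 + q^2 + q^4) gives running coefficients 1,0,1,3,1,3,3,3,3,1,3,1,0,1 for degrees 0…13.
Finally multiplying by (1 + q^3 + q^4), the product of all factors after the first has coefficients 1,0,1,4,2,4,7,7,7,7,9,7,4,5 for degrees 0…13.
[q^13] = 1·5 + 3·4 + 3·7 + 1·9 = 47.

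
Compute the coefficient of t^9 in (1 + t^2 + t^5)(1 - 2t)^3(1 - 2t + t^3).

10

(1 + t^2 + t^5) has coefficients 1,0,1,0,0,1 for degrees 0…5.
(1 - 2t)^3 has coefficients 1,-6,12,-8,0,0,0,0,0,0 for degrees 0…9.
Finally multiplying by (1 - 2t + t^3), the product of all factors after the first has coefficients 1,-8,24,-31,10,12,-8,0,0,0 for degrees 0…9.
[t^9] = 1·0 + 1·0 + 1·10 = 10.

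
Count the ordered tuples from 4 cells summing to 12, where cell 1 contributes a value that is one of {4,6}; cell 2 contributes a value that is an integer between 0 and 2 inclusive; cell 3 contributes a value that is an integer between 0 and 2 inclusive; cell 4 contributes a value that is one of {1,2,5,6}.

The generating function for the choices is (y⁴ + y⁶)·(1 + y + y²)·(1 + y + y²)·(y + y² + y⁵ + y⁶); the count is [y¹²].
(y⁴ + y⁶) has coefficients 0,0,0,0,1,0,1 for degrees 0…6.
(1 + y + y²) has coefficients 1,1,1,0,0,0,0,0,0,0,0,0,0 for degrees 0…12.
Multiplying by (1 + y + y²) gives running coefficients 1,2,3,2,1,0,0,0,0,0,0,0,0 for degrees 0…12.
Finally multiplying by (y + y² + y⁵ + y⁶), the product of all factors after the first has coefficients 0,1,3,5,5,4,4,5,5,3,1,0,0 for degrees 0…12.
[y¹²] = 1·5 + 1·4 = 9.

9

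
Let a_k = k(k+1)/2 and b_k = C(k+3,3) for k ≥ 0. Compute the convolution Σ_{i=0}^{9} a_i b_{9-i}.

3003

The convolution is the t^9 coefficient of A(t)B(t).
Σ = 0·220 + 1·165 + 3·120 + 6·84 + 10·56 + 15·35 + 21·20 + 28·10 + 36·4 + 45·1 = 3003.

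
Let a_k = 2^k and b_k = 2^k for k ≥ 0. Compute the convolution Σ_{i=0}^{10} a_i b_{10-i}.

The convolution is the t^10 coefficient of A(t)B(t).
Σ = 1·1024 + 2·512 + 4·256 + 8·128 + 16·64 + 32·32 + 64·16 + 128·8 + 256·4 + 512·2 + 1024·1 = 11264.

11264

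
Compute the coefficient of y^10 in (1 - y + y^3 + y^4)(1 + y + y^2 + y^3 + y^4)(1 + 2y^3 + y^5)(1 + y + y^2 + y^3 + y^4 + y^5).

(1 - y + y^3 + y^4) has coefficients 1,-1,0,1,1 for degrees 0…4.
(1 + y + y^2 + y^3 + y^4) has coefficients 1,1,1,1,1,0,0,0,0,0,0 for degrees 0…10.
Multiplying by (1 + 2y^3 + y^5) gives running coefficients 1,1,1,3,3,3,3,3,1,1,0 for degrees 0…10.
Finally multiplying by (1 + y + y^2 + y^3 + y^4 + y^5), the product of all factors after the first has coefficients 1,2,3,6,9,12,14,16,16,14,11 for degrees 0…10.
[y^10] = 1·11 − 1·14 + 1·16 + 1·14 = 27.

27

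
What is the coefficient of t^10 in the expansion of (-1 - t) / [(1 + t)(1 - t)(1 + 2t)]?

-683

Partial fractions give a closed form: a_n = (-1/3)·1^n + (-2/3)·(-2)^n.
At n = 10: a_10 = -683.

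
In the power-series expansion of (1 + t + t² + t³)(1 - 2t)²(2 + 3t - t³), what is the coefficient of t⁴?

(1 + t + t² + t³) has coefficients 1,1,1,1 for degrees 0…3.
(1 - 2t)² has coefficients 1,-4,4,0,0 for degrees 0…4.
Finally multiplying by (2 + 3t - t³), the product of all factors after the first has coefficients 2,-5,-4,11,4 for degrees 0…4.
[t⁴] = 1·4 + 1·11 + 1·(-4) + 1·(-5) = 6.

6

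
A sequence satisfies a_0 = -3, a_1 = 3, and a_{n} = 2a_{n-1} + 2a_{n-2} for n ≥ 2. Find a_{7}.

The ordinary generating function has denominator 1 - 2t - 2t^2.
Iterating the recurrence: a_0,…,a_{7} = -3, 3, 0, 6, 12, 36, 96, 264.

264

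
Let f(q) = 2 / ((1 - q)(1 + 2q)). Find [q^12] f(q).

5462

Partial fractions give a closed form: a_n = (2/3)·1^n + (4/3)·(-2)^n.
At n = 12: a_12 = 5462.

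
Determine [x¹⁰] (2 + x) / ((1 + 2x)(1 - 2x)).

2048

Partial fractions give a closed form: a_n = (3/4)·(-2)^n + (5/4)·2^n.
At n = 10: a_10 = 2048.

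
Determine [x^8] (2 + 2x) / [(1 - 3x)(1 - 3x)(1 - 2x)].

357366

The denominator gives the recurrence a_n = 8a_(n−1) − 21a_(n−2) + 18a_(n−3) for n ≥ 3; the numerator fixes a_0 = 2, a_1 = 18, a_2 = 102.
Iterating: 2, 18, 102, 474, 1974, 7674, 28470, 102138, 357366, so a_8 = 357366.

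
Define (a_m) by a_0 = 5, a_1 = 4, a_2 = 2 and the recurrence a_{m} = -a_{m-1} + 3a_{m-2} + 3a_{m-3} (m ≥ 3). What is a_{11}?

2545

The ordinary generating function has denominator 1 + q - 3q^2 - 3q^3.
Iterating the recurrence: a_0,…,a_{11} = 5, 4, 2, 25, -7, 88, -34, 277, -115, 844, -358, 2545.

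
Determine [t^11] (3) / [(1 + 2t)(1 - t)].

-4095

The denominator gives the recurrence a_n = −a_(n−1) + 2a_(n−2) for n ≥ 3; the numerator fixes a_0 = 3, a_1 = -3, a_2 = 9.
Iterating: 3, -3, 9, -15, 33, -63, 129, -255, 513, -1023, 2049, -4095, so a_11 = -4095.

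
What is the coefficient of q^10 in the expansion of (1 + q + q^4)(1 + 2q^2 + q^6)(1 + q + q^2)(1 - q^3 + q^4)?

1

(1 + q + q^4) has coefficients 1,1,0,0,1 for degrees 0…4.
(1 + 2q^2 + q^6) has coefficients 1,0,2,0,0,0,1,0,0,0,0 for degrees 0…10.
Multiplying by (1 + q + q^2) gives running coefficients 1,1,3,2,2,0,1,1,1,0,0 for degrees 0…10.
Finally multiplying by (1 - q^3 + q^4), the product of all factors after the first has coefficients 1,1,3,1,2,-2,2,1,3,-1,0 for degrees 0…10.
[q^10] = 1·0 + 1·(-1) + 1·2 = 1.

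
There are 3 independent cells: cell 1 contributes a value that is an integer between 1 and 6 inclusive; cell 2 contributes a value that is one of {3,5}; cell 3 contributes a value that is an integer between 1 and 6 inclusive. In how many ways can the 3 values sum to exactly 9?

The generating function for the choices is (x + x² + x³ + x⁴ + x⁵ + x⁶)·(x³ + x⁵)·(x + x² + x³ + x⁴ + x⁵ + x⁶); the count is [x⁹].
(x + x² + x³ + x⁴ + x⁵ + x⁶) has coefficients 0,1,1,1,1,1,1 for degrees 0…6.
(x³ + x⁵) has coefficients 0,0,0,1,0,1,0,0,0,0 for degrees 0…9.
Finally multiplying by (x + x² + x³ + x⁴ + x⁵ + x⁶), the product of all factors after the first has coefficients 0,0,0,0,1,1,2,2,2,2 for degrees 0…9.
[x⁹] = 1·2 + 1·2 + 1·2 + 1·1 + 1·1 + 1·0 = 8.

8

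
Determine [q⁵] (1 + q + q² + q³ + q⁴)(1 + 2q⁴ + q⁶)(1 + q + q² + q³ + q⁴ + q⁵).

(1 + q + q² + q³ + q⁴) has coefficients 1,1,1,1,1 for degrees 0…4.
(1 + 2q⁴ + q⁶) has coefficients 1,0,0,0,2,0 for degrees 0…5.
Finally multiplying by (1 + q + q² + q³ + q⁴ + q⁵), the product of all factors after the first has coefficients 1,1,1,1,3,3 for degrees 0…5.
[q⁵] = 1·3 + 1·3 + 1·1 + 1·1 + 1·1 = 9.

9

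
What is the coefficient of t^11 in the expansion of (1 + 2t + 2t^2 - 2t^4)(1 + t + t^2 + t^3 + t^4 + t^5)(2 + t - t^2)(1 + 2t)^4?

-350

(1 + 2t + 2t^2 - 2t^4) has coefficients 1,2,2,0,-2 for degrees 0…4.
(1 + t + t^2 + t^3 + t^4 + t^5) has coefficients 1,1,1,1,1,1,0,0,0,0,0,0 for degrees 0…11.
Multiplying by (2 + t - t^2) gives running coefficients 2,3,2,2,2,2,0,-1,0,0,0,0 for degrees 0…11.
Finally multiplying by (1 + 2t)^4, the product of all factors after the first has coefficients 2,19,74,154,194,178,160,143,88,8,-32,-16 for degrees 0…11.
[t^11] = 1·(-16) + 2·(-32) + 2·8 − 2·143 = -350.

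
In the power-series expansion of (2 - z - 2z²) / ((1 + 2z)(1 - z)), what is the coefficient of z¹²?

The denominator gives the recurrence a_n = −a_(n−1) + 2a_(n−2) for n ≥ 3; the numerator fixes a_0 = 2, a_1 = -3, a_2 = 5.
Iterating: 2, -3, 5, -11, 21, -43, 85, -171, 341, -683, 1365, -2731, 5461, so a_12 = 5461.

5461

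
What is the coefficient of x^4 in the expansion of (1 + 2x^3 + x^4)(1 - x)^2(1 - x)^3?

-4

(1 + 2x^3 + x^4) has coefficients 1,0,0,2,1 for degrees 0…4.
(1 - x)^2 has coefficients 1,-2,1,0,0 for degrees 0…4.
Finally multiplying by (1 - x)^3, the product of all factors after the first has coefficients 1,-5,10,-10,5 for degrees 0…4.
[x^4] = 1·5 + 2·(-5) + 1·1 = -4.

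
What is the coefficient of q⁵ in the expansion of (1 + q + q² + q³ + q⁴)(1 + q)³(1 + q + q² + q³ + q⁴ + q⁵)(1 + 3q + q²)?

139

(1 + q + q² + q³ + q⁴) has coefficients 1,1,1,1,1 for degrees 0…4.
(1 + q)³ has coefficients 1,3,3,1,0,0 for degrees 0…5.
Multiplying by (1 + q + q² + q³ + q⁴ + q⁵) gives running coefficients 1,4,7,8,8,8 for degrees 0…5.
Finally multiplying by (1 + 3q + q²), the product of all factors after the first has coefficients 1,7,20,33,39,40 for degrees 0…5.
[q⁵] = 1·40 + 1·39 + 1·33 + 1·20 + 1·7 = 139.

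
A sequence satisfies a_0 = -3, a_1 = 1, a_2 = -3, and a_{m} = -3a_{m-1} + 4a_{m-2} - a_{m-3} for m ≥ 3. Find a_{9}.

The ordinary generating function has denominator 1 + 3z - 4z^2 + z^3.
Iterating the recurrence: a_0,…,a_{9} = -3, 1, -3, 16, -61, 250, -1010, 4091, -16563, 67063.

67063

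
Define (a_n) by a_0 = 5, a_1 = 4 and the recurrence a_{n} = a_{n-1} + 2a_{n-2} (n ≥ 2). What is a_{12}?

The ordinary generating function has denominator 1 - y - 2y^2.
Iterating the recurrence: a_0,…,a_{12} = 5, 4, 14, 22, 50, 94, 194, 382, 770, 1534, 3074, 6142, 12290.

12290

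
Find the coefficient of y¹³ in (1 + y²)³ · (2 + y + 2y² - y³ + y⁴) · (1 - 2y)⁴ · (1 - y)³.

-1497

(1 + y²)³ has coefficients 1,0,3,0,3,0,1 for degrees 0…6.
(2 + y + 2y² - y³ + y⁴) has coefficients 2,1,2,-1,1,0,0,0,0,0,0,0,0,0 for degrees 0…13.
Multiplying by (1 - 2y)⁴ gives running coefficients 2,-15,42,-57,57,-80,88,-48,16,0,0,0,0,0 for degrees 0…13.
Finally multiplying by (1 - y)³, the product of all factors after the first has coefficients 2,-21,93,-230,369,-464,556,-609,504,-280,96,-16,0,0 for degrees 0…13.
[y¹³] = 1·0 + 3·(-16) + 3·(-280) + 1·(-609) = -1497.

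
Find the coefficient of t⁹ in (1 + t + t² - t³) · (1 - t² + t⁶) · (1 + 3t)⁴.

(1 + t + t² - t³) has coefficients 1,1,1,-1 for degrees 0…3.
(1 - t² + t⁶) has coefficients 1,0,-1,0,0,0,1,0,0,0 for degrees 0…9.
Finally multiplying by (1 + 3t)⁴, the product of all factors after the first has coefficients 1,12,53,96,27,-108,-80,12,54,108 for degrees 0…9.
[t⁹] = 1·108 + 1·54 + 1·12 − 1·(-80) = 254.

254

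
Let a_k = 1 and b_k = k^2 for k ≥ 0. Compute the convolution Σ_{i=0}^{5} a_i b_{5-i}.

Write out a_i and b_{5-i} for i = 0,…,5 and sum the products.
Σ = 1·25 + 1·16 + 1·9 + 1·4 + 1·1 + 1·0 = 55.

55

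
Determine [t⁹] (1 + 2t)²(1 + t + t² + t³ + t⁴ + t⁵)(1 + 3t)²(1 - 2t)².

184

(1 + 2t)² has coefficients 1,4,4 for degrees 0…2.
(1 + t + t² + t³ + t⁴ + t⁵) has coefficients 1,1,1,1,1,1,0,0,0,0 for degrees 0…9.
Multiplying by (1 + 3t)² gives running coefficients 1,7,16,16,16,16,15,9,0,0 for degrees 0…9.
Finally multiplying by (1 - 2t)², the product of all factors after the first has coefficients 1,3,-8,-20,16,16,15,13,24,36 for degrees 0…9.
[t⁹] = 1·36 + 4·24 + 4·13 = 184.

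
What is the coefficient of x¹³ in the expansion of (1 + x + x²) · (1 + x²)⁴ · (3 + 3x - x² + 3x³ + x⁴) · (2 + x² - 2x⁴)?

-71

(1 + x + x²) has coefficients 1,1,1 for degrees 0…2.
(1 + x²)⁴ has coefficients 1,0,4,0,6,0,4,0,1,0,0,0,0,0 for degrees 0…13.
Multiplying by (3 + 3x - x² + 3x³ + x⁴) gives running coefficients 3,3,11,15,15,30,10,30,5,15,3,3,1,0 for degrees 0…13.
Finally multiplying by (2 + x² - 2x⁴), the product of all factors after the first has coefficients 6,6,25,33,35,69,13,60,-10,0,-9,-39,-5,-27 for degrees 0…13.
[x¹³] = 1·(-27) + 1·(-5) + 1·(-39) = -71.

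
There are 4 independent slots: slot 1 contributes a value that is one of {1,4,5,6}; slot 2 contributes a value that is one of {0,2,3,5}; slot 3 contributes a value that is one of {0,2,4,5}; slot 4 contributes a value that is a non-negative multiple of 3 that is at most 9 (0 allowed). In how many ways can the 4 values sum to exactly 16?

The generating function for the choices is (y + y⁴ + y⁵ + y⁶)·(1 + y² + y³ + y⁵)·(1 + y² + y⁴ + y⁵)·(1 + y³ + y⁶ + y⁹); the count is [y¹⁶].
(y + y⁴ + y⁵ + y⁶) has coefficients 0,1,0,0,1,1,1 for degrees 0…6.
(1 + y² + y³ + y⁵) has coefficients 1,0,1,1,0,1,0,0,0,0,0,0,0,0,0,0,0 for degrees 0…16.
Multiplying by (1 + y² + y⁴ + y⁵) gives running coefficients 1,0,2,1,2,3,1,3,1,1,1,0,0,0,0,0,0 for degrees 0…16.
Finally multiplying by (1 + y³ + y⁶ + y⁹), the product of all factors after the first has coefficients 1,0,2,2,2,5,3,5,6,4,6,6,3,6,4,2,4 for degrees 0…16.
[y¹⁶] = 1·2 + 1·3 + 1·6 + 1·6 = 17.

17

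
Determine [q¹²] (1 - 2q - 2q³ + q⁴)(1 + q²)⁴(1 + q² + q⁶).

13

(1 - 2q - 2q³ + q⁴) has coefficients 1,-2,0,-2,1 for degrees 0…4.
(1 + q²)⁴ has coefficients 1,0,4,0,6,0,4,0,1,0,0,0,0 for degrees 0…12.
Finally multiplying by (1 + q² + q⁶), the product of all factors after the first has coefficients 1,0,5,0,10,0,11,0,9,0,7,0,4 for degrees 0…12.
[q¹²] = 1·4 − 2·0 − 2·0 + 1·9 = 13.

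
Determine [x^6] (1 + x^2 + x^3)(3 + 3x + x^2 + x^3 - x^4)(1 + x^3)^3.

(1 + x^2 + x^3) has coefficients 1,0,1,1 for degrees 0…3.
(3 + 3x + x^2 + x^3 - x^4) has coefficients 3,3,1,1,-1,0,0 for degrees 0…6.
Finally multiplying by (1 + x^3)^3, the product of all factors after the first has coefficients 3,3,1,10,8,3,12 for degrees 0…6.
[x^6] = 1·12 + 1·8 + 1·10 = 30.

30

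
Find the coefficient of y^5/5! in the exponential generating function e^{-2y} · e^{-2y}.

-1024

The EGF product rule gives c_5 = Σ_{k_1+k_2=5} C(5; k_1,k_2) · ∏ g_i(k_i), where e^{-2y} gives (-2)^k; e^{-2y} gives (-2)^k.
g_1(k) for k = 0…5: 1, -2, 4, -8, 16, -32.
g_2(k) for k = 0…5: 1, -2, 4, -8, 16, -32.
c_5 = Σ_k C(5,k)·g_1(k)·g_2(5−k) = 1·1·(-32) + 5·(-2)·16 + 10·4·(-8) + 10·(-8)·4 + 5·16·(-2) + 1·(-32)·1 = −32 − 160 − 320 − 320 − 160 − 32 = -1024.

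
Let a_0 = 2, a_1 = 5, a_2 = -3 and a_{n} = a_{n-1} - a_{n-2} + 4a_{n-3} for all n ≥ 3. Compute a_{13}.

509

The ordinary generating function has denominator 1 - t + t^2 - 4t^3.
Iterating the recurrence: a_0,…,a_{13} = 2, 5, -3, 0, 23, 11, -12, 69, 125, 8, 159, 651, 524, 509.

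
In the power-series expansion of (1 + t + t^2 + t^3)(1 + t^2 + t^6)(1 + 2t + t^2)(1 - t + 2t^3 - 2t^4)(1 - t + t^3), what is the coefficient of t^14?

(1 + t + t^2 + t^3) has coefficients 1,1,1,1 for degrees 0…3.
(1 + t^2 + t^6) has coefficients 1,0,1,0,0,0,1,0,0,0,0,0,0,0,0 for degrees 0…14.
Multiplying by (1 + 2t + t^2) gives running coefficients 1,2,2,2,1,0,1,2,1,0,0,0,0,0,0 for degrees 0…14.
Multiplying by (1 - t + 2t^3 - 2t^4) gives running coefficients 1,1,0,2,1,-1,1,-1,-3,1,2,-2,-2,0,0 for degrees 0…14.
Finally multiplying by (1 - t + t^3), the product of all factors after the first has coefficients 1,0,-1,3,0,-2,4,-1,-3,5,0,-7,1,4,-2 for degrees 0…14.
[t^14] = 1·(-2) + 1·4 + 1·1 + 1·(-7) = -4.

-4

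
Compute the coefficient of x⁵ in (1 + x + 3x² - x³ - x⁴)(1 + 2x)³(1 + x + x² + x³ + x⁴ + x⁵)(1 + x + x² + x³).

307

(1 + x + 3x² - x³ - x⁴) has coefficients 1,1,3,-1,-1 for degrees 0…4.
(1 + 2x)³ has coefficients 1,6,12,8,0,0 for degrees 0…5.
Multiplying by (1 + x + x² + x³ + x⁴ + x⁵) gives running coefficients 1,7,19,27,27,27 for degrees 0…5.
Finally multiplying by (1 + x + x² + x³), the product of all factors after the first has coefficients 1,8,27,54,80,100 for degrees 0…5.
[x⁵] = 1·100 + 1·80 + 3·54 − 1·27 − 1·8 = 307.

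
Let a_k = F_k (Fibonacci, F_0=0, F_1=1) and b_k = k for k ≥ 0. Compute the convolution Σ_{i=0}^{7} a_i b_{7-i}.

This is [x^7] in the product of the two ordinary generating functions.
Σ = 0·7 + 1·6 + 1·5 + 2·4 + 3·3 + 5·2 + 8·1 + 13·0 = 46.

46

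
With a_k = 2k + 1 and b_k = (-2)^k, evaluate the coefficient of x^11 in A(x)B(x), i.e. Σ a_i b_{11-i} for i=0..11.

Write out a_i and b_{11-i} for i = 0,…,11 and sum the products.
Σ = 1·(-2048) + 3·1024 + 5·(-512) + 7·256 + 9·(-128) + 11·64 + 13·(-32) + 15·16 + 17·(-8) + 19·4 + 21·(-2) + 23·1 = -447.

-447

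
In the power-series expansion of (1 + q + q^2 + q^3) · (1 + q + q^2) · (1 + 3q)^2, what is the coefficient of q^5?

(1 + q + q^2 + q^3) has coefficients 1,1,1,1 for degrees 0…3.
(1 + q + q^2) has coefficients 1,1,1,0,0,0 for degrees 0…5.
Finally multiplying by (1 + 3q)^2, the product of all factors after the first has coefficients 1,7,16,15,9,0 for degrees 0…5.
[q^5] = 1·0 + 1·9 + 1·15 + 1·16 = 40.

40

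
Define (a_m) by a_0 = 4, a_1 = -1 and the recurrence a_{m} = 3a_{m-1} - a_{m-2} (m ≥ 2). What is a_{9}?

-6532

The ordinary generating function has denominator 1 - 3x + x^2.
Iterating the recurrence: a_0,…,a_{9} = 4, -1, -7, -20, -53, -139, -364, -953, -2495, -6532.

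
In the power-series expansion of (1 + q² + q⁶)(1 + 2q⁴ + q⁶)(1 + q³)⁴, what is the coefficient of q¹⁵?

20

(1 + q² + q⁶) has coefficients 1,0,1,0,0,0,1 for degrees 0…6.
(1 + 2q⁴ + q⁶) has coefficients 1,0,0,0,2,0,1,0,0,0,0,0,0,0,0,0 for degrees 0…15.
Finally multiplying by (1 + q³)⁴, the product of all factors after the first has coefficients 1,0,0,4,2,0,7,8,0,8,12,0,7,8,0,4 for degrees 0…15.
[q¹⁵] = 1·4 + 1·8 + 1·8 = 20.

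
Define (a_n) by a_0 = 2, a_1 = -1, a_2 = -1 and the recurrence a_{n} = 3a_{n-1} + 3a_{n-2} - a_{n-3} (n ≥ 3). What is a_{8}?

The ordinary generating function has denominator 1 - 3q - 3q^2 + q^3.
Iterating the recurrence: a_0,…,a_{8} = 2, -1, -1, -8, -26, -101, -373, -1396, -5206.

-5206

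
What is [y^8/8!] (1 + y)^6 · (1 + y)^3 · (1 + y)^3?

19958400

The EGF product rule gives c_8 = Σ_{k_1+k_2+k_3=8} C(8; k_1,k_2,k_3) · ∏ g_i(k_i), where (1+y)^6 gives the falling factorial (6)_k; (1+y)^3 gives the falling factorial (3)_k; (1+y)^3 gives the falling factorial (3)_k.
g_1(k) for k = 0…8: 1, 6, 30, 120, 360, 720, 720, 0, 0.
g_2(k) for k = 0…8: 1, 3, 6, 6, 0, 0, 0, 0, 0.
g_3(k) for k = 0…8: 1, 3, 6, 6, 0, 0, 0, 0, 0.
First combine the last two factors: h(k) = Σ_j C(k,j)·g_2(j)·g_3(k−j) for k = 0…8: 1, 6, 30, 120, 360, 720, 720, 0, 0.
c_8 = Σ_k C(8,k)·g_1(k)·h(8−k) = 28·30·720 + 56·120·720 + 70·360·360 + 56·720·120 + 28·720·30 = 604800 + 4838400 + 9072000 + 4838400 + 604800 = 19958400.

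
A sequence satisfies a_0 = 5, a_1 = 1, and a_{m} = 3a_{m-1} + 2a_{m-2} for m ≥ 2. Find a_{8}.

The ordinary generating function has denominator 1 - 3y - 2y^2.
Iterating the recurrence: a_0,…,a_{8} = 5, 1, 13, 41, 149, 529, 1885, 6713, 23909.

23909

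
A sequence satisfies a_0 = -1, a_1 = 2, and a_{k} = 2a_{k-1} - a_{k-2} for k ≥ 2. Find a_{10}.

The ordinary generating function has denominator 1 - 2t + t^2.
Iterating the recurrence: a_0,…,a_{10} = -1, 2, 5, 8, 11, 14, 17, 20, 23, 26, 29.

29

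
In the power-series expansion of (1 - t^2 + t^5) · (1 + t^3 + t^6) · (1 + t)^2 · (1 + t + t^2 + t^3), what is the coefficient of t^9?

4

(1 - t^2 + t^5) has coefficients 1,0,-1,0,0,1 for degrees 0…5.
(1 + t^3 + t^6) has coefficients 1,0,0,1,0,0,1,0,0,0 for degrees 0…9.
Multiplying by (1 + t)^2 gives running coefficients 1,2,1,1,2,1,1,2,1,0 for degrees 0…9.
Finally multiplying by (1 + t + t^2 + t^3), the product of all factors after the first has coefficients 1,3,4,5,6,5,5,6,5,4 for degrees 0…9.
[t^9] = 1·4 − 1·6 + 1·6 = 4.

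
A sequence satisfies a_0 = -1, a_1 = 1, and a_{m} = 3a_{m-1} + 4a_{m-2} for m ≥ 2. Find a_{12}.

-1

The ordinary generating function has denominator 1 - 3y - 4y^2.
Iterating the recurrence: a_0,…,a_{12} = -1, 1, -1, 1, -1, 1, -1, 1, -1, 1, -1, 1, -1.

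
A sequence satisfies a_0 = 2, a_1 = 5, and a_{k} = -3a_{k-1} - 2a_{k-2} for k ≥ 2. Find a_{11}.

The ordinary generating function has denominator 1 + 3t + 2t^2.
Iterating the recurrence: a_0,…,a_{11} = 2, 5, -19, 47, -103, 215, -439, 887, -1783, 3575, -7159, 14327.

14327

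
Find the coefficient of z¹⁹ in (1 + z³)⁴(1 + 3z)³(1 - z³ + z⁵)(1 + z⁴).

-19

(1 + z³)⁴ has coefficients 1,0,0,4,0,0,6,0,0,4,0,0,1 for degrees 0…12.
(1 + 3z)³ has coefficients 1,9,27,27,0,0,0,0,0,0,0,0,0,0,0,0,0,0,0,0 for degrees 0…19.
Multiplying by (1 - z³ + z⁵) gives running coefficients 1,9,27,26,-9,-26,-18,27,27,0,0,0,0,0,0,0,0,0,0,0 for degrees 0…19.
Finally multiplying by (1 + z⁴), the product of all factors after the first has coefficients 1,9,27,26,-8,-17,9,53,18,-26,-18,27,27,0,0,0,0,0,0,0 for degrees 0…19.
[z¹⁹] = 1·0 + 4·0 + 6·0 + 4·(-18) + 1·53 = -19.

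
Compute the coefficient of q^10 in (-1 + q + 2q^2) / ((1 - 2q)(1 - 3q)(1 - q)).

The denominator gives the recurrence a_n = 6a_(n−1) − 11a_(n−2) + 6a_(n−3) for n ≥ 3; the numerator fixes a_0 = -1, a_1 = -5, a_2 = -17.
Iterating: -1, -5, -17, -53, -161, -485, -1457, -4373, -13121, -39365, -118097, so a_10 = -118097.

-118097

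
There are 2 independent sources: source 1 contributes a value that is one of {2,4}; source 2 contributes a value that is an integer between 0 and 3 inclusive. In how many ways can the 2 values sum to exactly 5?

2

The generating function for the choices is (y² + y⁴)·(1 + y + y² + y³); the count is [y⁵].
(y² + y⁴) has coefficients 0,0,1,0,1 for degrees 0…4.
(1 + y + y² + y³) has coefficients 1,1,1,1,0,0 for degrees 0…5.
[y⁵] = 1·1 + 1·1 = 2.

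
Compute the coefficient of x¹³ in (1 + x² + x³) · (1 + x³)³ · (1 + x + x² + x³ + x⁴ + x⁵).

9

(1 + x² + x³) has coefficients 1,0,1,1 for degrees 0…3.
(1 + x³)³ has coefficients 1,0,0,3,0,0,3,0,0,1,0,0,0,0 for degrees 0…13.
Finally multiplying by (1 + x + x² + x³ + x⁴ + x⁵), the product of all factors after the first has coefficients 1,1,1,4,4,4,6,6,6,4,4,4,1,1 for degrees 0…13.
[x¹³] = 1·1 + 1·4 + 1·4 = 9.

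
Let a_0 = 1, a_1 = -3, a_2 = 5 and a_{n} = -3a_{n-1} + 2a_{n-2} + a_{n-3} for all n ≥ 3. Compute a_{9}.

The ordinary generating function has denominator 1 + 3y - 2y^2 - y^3.
Iterating the recurrence: a_0,…,a_{9} = 1, -3, 5, -20, 67, -236, 822, -2871, 10021, -34983.

-34983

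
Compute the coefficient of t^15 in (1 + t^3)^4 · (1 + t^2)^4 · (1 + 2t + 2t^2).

84

(1 + t^3)^4 has coefficients 1,0,0,4,0,0,6,0,0,4,0,0,1 for degrees 0…12.
(1 + t^2)^4 has coefficients 1,0,4,0,6,0,4,0,1,0,0,0,0,0,0,0 for degrees 0…15.
Finally multiplying by (1 + 2t + 2t^2), the product of all factors after the first has coefficients 1,2,6,8,14,12,16,8,9,2,2,0,0,0,0,0 for degrees 0…15.
[t^15] = 1·0 + 4·0 + 6·2 + 4·16 + 1·8 = 84.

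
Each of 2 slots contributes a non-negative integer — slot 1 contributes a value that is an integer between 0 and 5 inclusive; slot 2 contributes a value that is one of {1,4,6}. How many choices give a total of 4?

The generating function for the choices is (1 + x + x^2 + x^3 + x^4 + x^5)·(x + x^4 + x^6); the count is [x^4].
(1 + x + x^2 + x^3 + x^4 + x^5) has coefficients 1,1,1,1,1 for degrees 0…4.
(x + x^4 + x^6) has coefficients 0,1,0,0,1 for degrees 0…4.
[x^4] = 1·1 + 1·0 + 1·0 + 1·1 + 1·0 = 2.

2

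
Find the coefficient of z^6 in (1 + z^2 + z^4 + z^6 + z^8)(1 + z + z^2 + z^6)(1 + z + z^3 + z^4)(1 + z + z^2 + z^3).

(1 + z^2 + z^4 + z^6 + z^8) has coefficients 1,0,1,0,1,0,1 for degrees 0…6.
(1 + z + z^2 + z^6) has coefficients 1,1,1,0,0,0,1 for degrees 0…6.
Multiplying by (1 + z + z^3 + z^4) gives running coefficients 1,2,2,2,2,2,2 for degrees 0…6.
Finally multiplying by (1 + z + z^2 + z^3), the product of all factors after the first has coefficients 1,3,5,7,8,8,8 for degrees 0…6.
[z^6] = 1·8 + 1·8 + 1·5 + 1·1 = 22.

22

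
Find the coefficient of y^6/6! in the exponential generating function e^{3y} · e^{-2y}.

1

The EGF product rule gives c_6 = Σ_{k_1+k_2=6} C(6; k_1,k_2) · ∏ g_i(k_i), where e^{3y} gives (3)^k; e^{-2y} gives (-2)^k.
g_1(k) for k = 0…6: 1, 3, 9, 27, 81, 243, 729.
g_2(k) for k = 0…6: 1, -2, 4, -8, 16, -32, 64.
c_6 = Σ_k C(6,k)·g_1(k)·g_2(6−k) = 1·1·64 + 6·3·(-32) + 15·9·16 + 20·27·(-8) + 15·81·4 + 6·243·(-2) + 1·729·1 = 64 − 576 + 2160 − 4320 + 4860 − 2916 + 729 = 1.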